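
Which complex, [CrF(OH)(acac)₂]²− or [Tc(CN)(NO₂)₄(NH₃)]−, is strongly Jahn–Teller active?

[CrF(OH)(acac)₂]²−: Each fluoride is −1; each hydroxide is −1; each acetylacetonate is −1; balancing the −2 overall charge requires Cr(II). Cr sits in group 6, so the d-electron count is 6 − 2 = 4. Acetylacetonate, fluoride, and hydroxide are weak-field ligands for a first-row metal, so the complex is high-spin. The t₂g³e_g¹ (high-spin) configuration has an unevenly filled e_g set; the Jahn–Teller theorem predicts a tetragonal distortion (typically axial elongation) to lift the degeneracy.
[Tc(CN)(NO₂)₄(NH₃)]−: Summing ligand charges against the −1 overall charge gives an oxidation state of +4 for technetium. Technetium is a group-7 element; Tc(IV) is therefore d³. The d³ configuration leaves the e_g set evenly filled (or empty) — no strong Jahn–Teller driving force.

[CrF(OH)(acac)₂]²−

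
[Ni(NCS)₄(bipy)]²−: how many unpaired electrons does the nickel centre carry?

2 unpaired electrons

Ligand charges: each isothiocyanate is −1; 2,2′-bipyridine is neutral. With an overall charge of −2 the nickel centre must be in the +2 oxidation state.
Group 10 minus oxidation state 2 gives a d⁸ configuration.
Counting donor atoms: 4×isothiocyanate (monodentate) → 4 donors; 1×2,2′-bipyridine (bidentate) → 2 donors. Coordination number = 6.
In an octahedral field the d⁸ configuration is t₂g⁶e_g² (only one arrangement possible), giving 2 unpaired electrons.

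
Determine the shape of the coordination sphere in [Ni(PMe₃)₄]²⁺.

square planar

Trimethylphosphine is neutral; balancing the +2 overall charge requires Ni(II).
Group 10 minus oxidation state 2 gives a d⁸ configuration.
With 4 monodentate ligands the coordination number is 4.
Trimethylphosphine is a strong-field ligand (high in the spectrochemical series).
A 3d d⁸ ion with strong-field ligands gains enough CFSE to favour square planar over tetrahedral.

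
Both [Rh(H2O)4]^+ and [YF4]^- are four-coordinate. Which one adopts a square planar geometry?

For [Rh(H2O)4]^+: Water is neutral; balancing the +1 overall charge requires Rh(I). Rhodium is a group-9 element; Rh(I) is therefore d⁸. A 4d d⁸ ion has a large crystal-field splitting; square planar leaves the high-energy d_{x²−y²} orbital empty and maximises CFSE. → square planar.
For [YF4]^-: Ligand charges: each fluoride is −1. With an overall charge of −1 the yttrium centre must be in the +3 oxidation state. Y sits in group 3, so the d-electron count is 3 − 3 = 0. A d⁰ ion has no crystal-field stabilisation preference between square planar and tetrahedral, so four ligands adopt the sterically favoured tetrahedral geometry. → tetrahedral.

[Rh(H2O)4]^+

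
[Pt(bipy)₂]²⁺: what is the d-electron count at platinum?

2,2′-bipyridine is neutral; balancing the +2 overall charge requires Pt(II).
Group 10 minus oxidation state 2 gives a d⁸ configuration.

d⁸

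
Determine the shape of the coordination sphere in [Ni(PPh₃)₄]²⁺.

Summing ligand charges against the +2 overall charge gives an oxidation state of +2 for nickel.
Ni sits in group 10, so the d-electron count is 10 − 2 = 8.
With 4 monodentate ligands the coordination number is 4.
Triphenylphosphine is a strong-field ligand (high in the spectrochemical series).
A 3d d⁸ ion with strong-field ligands gains enough CFSE to favour square planar over tetrahedral.

square planar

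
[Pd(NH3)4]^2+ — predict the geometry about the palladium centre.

Summing ligand charges against the +2 overall charge gives an oxidation state of +2 for palladium.
Group 10 minus oxidation state 2 gives a d⁸ configuration.
With 4 monodentate ligands the coordination number is 4.
A 4d d⁸ ion has a large crystal-field splitting; square planar leaves the high-energy d_{x²−y²} orbital empty and maximises CFSE.

square planar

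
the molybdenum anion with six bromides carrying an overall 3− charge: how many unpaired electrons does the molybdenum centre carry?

3

Summing ligand charges against the −3 overall charge gives an oxidation state of +3 for molybdenum.
Mo sits in group 6, so the d-electron count is 6 − 3 = 3.
In an octahedral field the d³ configuration is t₂g³e_g⁰ (only one arrangement possible), giving 3 unpaired electrons.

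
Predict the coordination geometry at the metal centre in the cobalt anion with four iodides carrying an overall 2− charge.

tetrahedral

Ligand charges: each iodide is −1. With an overall charge of −2 the cobalt centre must be in the +2 oxidation state.
Cobalt is a group-9 element; Co(II) is therefore d⁷.
With 4 monodentate ligands the coordination number is 4.
Iodide is a weak-field ligand.
For a high-spin 3d d⁷ ion with weak-field ligands the small Δₜ gives little square-planar CFSE advantage, so four ligands adopt the sterically favoured tetrahedral geometry.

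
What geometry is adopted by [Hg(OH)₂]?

linear

Each hydroxide is −1; balancing the 0 overall charge requires Hg(II).
Group 12 minus oxidation state 2 gives a d¹⁰ configuration.
With 2 monodentate ligands the coordination number is 2.
A d¹⁰ ion with only two ligands adopts a linear arrangement (sp hybridisation; no CFSE preference).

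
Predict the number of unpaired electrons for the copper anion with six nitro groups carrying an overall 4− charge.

Summing ligand charges against the −4 overall charge gives an oxidation state of +2 for copper.
Cu sits in group 11, so the d-electron count is 11 − 2 = 9.
In an octahedral field the d⁹ configuration is t₂g⁶e_g³ (only one arrangement possible), giving 1 unpaired electron.

1 unpaired electron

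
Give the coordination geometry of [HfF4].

tetrahedral

Summing ligand charges against the 0 overall charge gives an oxidation state of +4 for hafnium.
Hf sits in group 4, so the d-electron count is 4 − 4 = 0.
Coordination number: 4.
A d⁰ ion has no crystal-field stabilisation preference between square planar and tetrahedral, so four ligands adopt the sterically favoured tetrahedral geometry.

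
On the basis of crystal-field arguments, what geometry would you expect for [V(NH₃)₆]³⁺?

Ligand charges: ammonia is neutral. With an overall charge of +3 the vanadium centre must be in the +3 oxidation state.
Vanadium is a group-5 element; V(III) is therefore d².
Coordination number: 6.
Six donors around a single metal centre give an octahedral coordination sphere.

octahedral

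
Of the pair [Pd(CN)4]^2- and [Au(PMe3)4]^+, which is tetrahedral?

[Au(PMe3)4]^+

For [Pd(CN)4]^2-: Summing ligand charges against the −2 overall charge gives an oxidation state of +2 for palladium. Group 10 minus oxidation state 2 gives a d⁸ configuration. A 4d d⁸ ion has a large crystal-field splitting; square planar leaves the high-energy d_{x²−y²} orbital empty and maximises CFSE. → square planar.
For [Au(PMe3)4]^+: Ligand charges: trimethylphosphine is neutral. With an overall charge of +1 the gold centre must be in the +1 oxidation state. Group 11 minus oxidation state 1 gives a d¹⁰ configuration. A d¹⁰ ion has no crystal-field stabilisation preference between square planar and tetrahedral, so four ligands adopt the sterically favoured tetrahedral geometry. → tetrahedral.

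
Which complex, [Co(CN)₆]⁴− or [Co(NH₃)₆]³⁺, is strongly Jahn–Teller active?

[Co(CN)₆]⁴−: Each cyanide is −1; balancing the −4 overall charge requires Co(II). Group 9 minus oxidation state 2 gives a d⁷ configuration. Cyanide is a strong-field ligand (high in the spectrochemical series) for a first-row metal, so the complex is low-spin. The t₂g⁶e_g¹ (low-spin) configuration has an unevenly filled e_g set; the Jahn–Teller theorem predicts a tetragonal distortion (typically axial elongation) to lift the degeneracy.
[Co(NH₃)₆]³⁺: Summing ligand charges against the +3 overall charge gives an oxidation state of +3 for cobalt. Cobalt is a group-9 element; Co(III) is therefore d⁶. Co(III) has an exceptionally large octahedral splitting and is low-spin with essentially every ligand except fluoride. The d⁶ configuration leaves the e_g set evenly filled (or empty) — no strong Jahn–Teller driving force.

[Co(CN)₆]⁴−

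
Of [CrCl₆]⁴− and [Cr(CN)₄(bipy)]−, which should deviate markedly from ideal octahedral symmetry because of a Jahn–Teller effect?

[CrCl₆]⁴−

[CrCl₆]⁴−: Each chloride is −1; balancing the −4 overall charge requires Cr(II). Cr sits in group 6, so the d-electron count is 6 − 2 = 4. Chloride is a weak-field ligand for a first-row metal, so the complex is high-spin. The t₂g³e_g¹ (high-spin) configuration has an unevenly filled e_g set; the Jahn–Teller theorem predicts a tetragonal distortion (typically axial elongation) to lift the degeneracy.
[Cr(CN)₄(bipy)]−: Ligand charges: each cyanide is −1; 2,2′-bipyridine is neutral. With an overall charge of −1 the chromium centre must be in the +3 oxidation state. Cr sits in group 6, so the d-electron count is 6 − 3 = 3. The d³ configuration leaves the e_g set evenly filled (or empty) — no strong Jahn–Teller driving force.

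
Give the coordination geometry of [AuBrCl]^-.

Ligand charges: each bromide is −1; each chloride is −1. With an overall charge of −1 the gold centre must be in the +1 oxidation state.
Au sits in group 11, so the d-electron count is 11 − 1 = 10.
Coordination number: 2.
A d¹⁰ ion with only two ligands adopts a linear arrangement (sp hybridisation; no CFSE preference).

linear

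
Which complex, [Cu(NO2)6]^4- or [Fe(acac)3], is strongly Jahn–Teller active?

[Cu(NO2)6]^4-: Summing ligand charges against the −4 overall charge gives an oxidation state of +2 for copper. Group 11 minus oxidation state 2 gives a d⁹ configuration. The t₂g⁶e_g³ configuration has an unevenly filled e_g set; the Jahn–Teller theorem predicts a tetragonal distortion (typically axial elongation) to lift the degeneracy.
[Fe(acac)3]: Ligand charges: each acetylacetonate is −1. With an overall charge of 0 the iron centre must be in the +3 oxidation state. Iron is a group-8 element; Fe(III) is therefore d⁵. Acetylacetonate is a weak-field ligand for a first-row metal, so the complex is high-spin. The d⁵ configuration leaves the e_g set evenly filled (or empty) — no strong Jahn–Teller driving force.

[Cu(NO2)6]^4-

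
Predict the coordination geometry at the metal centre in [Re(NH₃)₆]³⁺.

Ammonia is neutral; balancing the +3 overall charge requires Re(III).
Rhenium is a group-7 element; Re(III) is therefore d⁴.
With 6 monodentate ligands the coordination number is 6.
Six donors around a single metal centre give an octahedral coordination sphere.

octahedral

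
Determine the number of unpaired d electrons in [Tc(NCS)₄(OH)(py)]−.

3 unpaired electrons

Summing ligand charges against the −1 overall charge gives an oxidation state of +4 for technetium.
Technetium is a group-7 element; Tc(IV) is therefore d³.
In an octahedral field the d³ configuration is t₂g³e_g⁰ (only one arrangement possible), giving 3 unpaired electrons.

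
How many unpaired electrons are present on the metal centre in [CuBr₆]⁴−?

Summing ligand charges against the −4 overall charge gives an oxidation state of +2 for copper.
Group 11 minus oxidation state 2 gives a d⁹ configuration.
In an octahedral field the d⁹ configuration is t₂g⁶e_g³ (only one arrangement possible), giving 1 unpaired electron.

1 unpaired electron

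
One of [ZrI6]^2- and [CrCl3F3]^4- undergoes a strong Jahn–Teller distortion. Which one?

[CrCl3F3]^4-

[ZrI6]^2-: Summing ligand charges against the −2 overall charge gives an oxidation state of +4 for zirconium. Zirconium is a group-4 element; Zr(IV) is therefore d⁰. The d⁰ configuration leaves the e_g set evenly filled (or empty) — no strong Jahn–Teller driving force.
[CrCl3F3]^4-: Ligand charges: each chloride is −1; each fluoride is −1. With an overall charge of −4 the chromium centre must be in the +2 oxidation state. Chromium is a group-6 element; Cr(II) is therefore d⁴. Chloride and fluoride are weak-field ligands for a first-row metal, so the complex is high-spin. The t₂g³e_g¹ (high-spin) configuration has an unevenly filled e_g set; the Jahn–Teller theorem predicts a tetragonal distortion (typically axial elongation) to lift the degeneracy.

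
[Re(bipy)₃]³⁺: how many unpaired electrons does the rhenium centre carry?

2

Ligand charges: 2,2′-bipyridine is neutral. With an overall charge of +3 the rhenium centre must be in the +3 oxidation state.
Re sits in group 7, so the d-electron count is 7 − 3 = 4.
Counting donor atoms: 3×2,2′-bipyridine (bidentate) → 6 donors. Coordination number = 6.
The spin state decides the count: a 5d ion has a large Δₒ and is invariably low-spin.
An octahedral low-spin d⁴ ion is t₂g⁴e_g⁰, giving 2 unpaired electrons.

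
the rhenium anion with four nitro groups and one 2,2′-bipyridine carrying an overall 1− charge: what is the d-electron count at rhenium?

Ligand charges: each nitro (N-bound nitrite) is −1; 2,2′-bipyridine is neutral. With an overall charge of −1 the rhenium centre must be in the +3 oxidation state.
Re sits in group 7, so the d-electron count is 7 − 3 = 4.

d4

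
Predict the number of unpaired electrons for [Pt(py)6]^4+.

Ligand charges: pyridine is neutral. With an overall charge of +4 the platinum centre must be in the +4 oxidation state.
Platinum is a group-10 element; Pt(IV) is therefore d⁶.
The spin state decides the count: a 5d ion has a large Δₒ and is invariably low-spin.
An octahedral low-spin d⁶ ion is t₂g⁶e_g⁰, giving 0 unpaired electrons.

0 unpaired electrons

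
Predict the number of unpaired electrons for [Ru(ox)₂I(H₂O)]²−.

1 unpaired electron

Summing ligand charges against the −2 overall charge gives an oxidation state of +3 for ruthenium.
Ru sits in group 8, so the d-electron count is 8 − 3 = 5.
Counting donor atoms: 2×oxalate (bidentate) → 4 donors; 1×iodide (monodentate) → 1 donor; 1×water (monodentate) → 1 donor. Coordination number = 6.
The spin state decides the count: a 4d ion has a large Δₒ and is invariably low-spin.
An octahedral low-spin d⁵ ion is t₂g⁵e_g⁰, giving 1 unpaired electron.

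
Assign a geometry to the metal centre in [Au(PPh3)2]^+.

linear

Triphenylphosphine is neutral; balancing the +1 overall charge requires Au(I).
Au sits in group 11, so the d-electron count is 11 − 1 = 10.
With 2 monodentate ligands the coordination number is 2.
A d¹⁰ ion with only two ligands adopts a linear arrangement (sp hybridisation; no CFSE preference).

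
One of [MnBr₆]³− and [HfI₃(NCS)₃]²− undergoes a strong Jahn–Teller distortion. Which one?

[MnBr₆]³−: Ligand charges: each bromide is −1. With an overall charge of −3 the manganese centre must be in the +3 oxidation state. Manganese is a group-7 element; Mn(III) is therefore d⁴. Bromide is a weak-field ligand for a first-row metal, so the complex is high-spin. The t₂g³e_g¹ (high-spin) configuration has an unevenly filled e_g set; the Jahn–Teller theorem predicts a tetragonal distortion (typically axial elongation) to lift the degeneracy.
[HfI₃(NCS)₃]²−: Summing ligand charges against the −2 overall charge gives an oxidation state of +4 for hafnium. Hafnium is a group-4 element; Hf(IV) is therefore d⁰. The d⁰ configuration leaves the e_g set evenly filled (or empty) — no strong Jahn–Teller driving force.

[MnBr₆]³−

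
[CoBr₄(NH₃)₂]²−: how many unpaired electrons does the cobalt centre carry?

Each bromide is −1; ammonia is neutral; balancing the −2 overall charge requires Co(II).
Group 9 minus oxidation state 2 gives a d⁷ configuration.
The spin state decides the count: Bromide is a weak-field ligand for a first-row metal, so the complex is high-spin.
An octahedral high-spin d⁷ ion is t₂g⁵e_g², giving 3 unpaired electrons.

3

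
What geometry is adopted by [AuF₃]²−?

Ligand charges: each fluoride is −1. With an overall charge of −2 the gold centre must be in the +1 oxidation state.
Group 11 minus oxidation state 1 gives a d¹⁰ configuration.
With 3 monodentate ligands the coordination number is 3.
Three ligands around a d¹⁰ centre minimise repulsion in a trigonal-planar arrangement.

trigonal planar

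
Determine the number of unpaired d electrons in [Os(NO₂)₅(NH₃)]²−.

Each nitro (N-bound nitrite) is −1; ammonia is neutral; balancing the −2 overall charge requires Os(III).
Osmium is a group-8 element; Os(III) is therefore d⁵.
The spin state decides the count: a 5d ion has a large Δₒ and is invariably low-spin.
An octahedral low-spin d⁵ ion is t₂g⁵e_g⁰, giving 1 unpaired electron.

1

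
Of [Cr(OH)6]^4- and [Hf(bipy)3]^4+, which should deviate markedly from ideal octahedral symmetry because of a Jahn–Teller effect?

[Cr(OH)6]^4-: Summing ligand charges against the −4 overall charge gives an oxidation state of +2 for chromium. Group 6 minus oxidation state 2 gives a d⁴ configuration. Hydroxide is a weak-field ligand for a first-row metal, so the complex is high-spin. The t₂g³e_g¹ (high-spin) configuration has an unevenly filled e_g set; the Jahn–Teller theorem predicts a tetragonal distortion (typically axial elongation) to lift the degeneracy.
[Hf(bipy)3]^4+: 2,2′-bipyridine is neutral; balancing the +4 overall charge requires Hf(IV). Hf sits in group 4, so the d-electron count is 4 − 4 = 0. The d⁰ configuration leaves the e_g set evenly filled (or empty) — no strong Jahn–Teller driving force.

[Cr(OH)6]^4-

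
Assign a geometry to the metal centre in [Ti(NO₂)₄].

Each nitro (N-bound nitrite) is −1; balancing the 0 overall charge requires Ti(IV).
Group 4 minus oxidation state 4 gives a d⁰ configuration.
Coordination number: 4.
A d⁰ ion has no crystal-field stabilisation preference between square planar and tetrahedral, so four ligands adopt the sterically favoured tetrahedral geometry.

tetrahedral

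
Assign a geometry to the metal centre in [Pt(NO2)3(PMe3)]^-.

square planar

Each nitro (N-bound nitrite) is −1; trimethylphosphine is neutral; balancing the −1 overall charge requires Pt(II).
Platinum is a group-10 element; Pt(II) is therefore d⁸.
With 4 monodentate ligands the coordination number is 4.
A 5d d⁸ ion has a large crystal-field splitting; square planar leaves the high-energy d_{x²−y²} orbital empty and maximises CFSE.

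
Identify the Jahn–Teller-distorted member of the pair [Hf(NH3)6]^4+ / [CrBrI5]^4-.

[Hf(NH3)6]^4+: Ligand charges: ammonia is neutral. With an overall charge of +4 the hafnium centre must be in the +4 oxidation state. Hf sits in group 4, so the d-electron count is 4 − 4 = 0. The d⁰ configuration leaves the e_g set evenly filled (or empty) — no strong Jahn–Teller driving force.
[CrBrI5]^4-: Each bromide is −1; each iodide is −1; balancing the −4 overall charge requires Cr(II). Chromium is a group-6 element; Cr(II) is therefore d⁴. Bromide and iodide are weak-field ligands for a first-row metal, so the complex is high-spin. The t₂g³e_g¹ (high-spin) configuration has an unevenly filled e_g set; the Jahn–Teller theorem predicts a tetragonal distortion (typically axial elongation) to lift the degeneracy.

[CrBrI5]^4-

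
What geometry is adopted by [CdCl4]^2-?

tetrahedral

Summing ligand charges against the −2 overall charge gives an oxidation state of +2 for cadmium.
Cadmium is a group-12 element; Cd(II) is therefore d¹⁰.
Coordination number: 4.
A d¹⁰ ion has no crystal-field stabilisation preference between square planar and tetrahedral, so four ligands adopt the sterically favoured tetrahedral geometry.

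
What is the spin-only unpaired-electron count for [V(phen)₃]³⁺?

Ligand charges: 1,10-phenanthroline is neutral. With an overall charge of +3 the vanadium centre must be in the +3 oxidation state.
Group 5 minus oxidation state 3 gives a d² configuration.
Counting donor atoms: 3×1,10-phenanthroline (bidentate) → 6 donors. Coordination number = 6.
In an octahedral field the d² configuration is t₂g²e_g⁰ (only one arrangement possible), giving 2 unpaired electrons.

2 unpaired electrons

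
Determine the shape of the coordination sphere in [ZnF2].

linear

Summing ligand charges against the 0 overall charge gives an oxidation state of +2 for zinc.
Zinc is a group-12 element; Zn(II) is therefore d¹⁰.
Coordination number: 2.
A d¹⁰ ion with only two ligands adopts a linear arrangement (sp hybridisation; no CFSE preference).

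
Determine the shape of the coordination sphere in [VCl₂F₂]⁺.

Summing ligand charges against the +1 overall charge gives an oxidation state of +5 for vanadium.
Vanadium is a group-5 element; V(V) is therefore d⁰.
With 4 monodentate ligands the coordination number is 4.
A d⁰ ion has no crystal-field stabilisation preference between square planar and tetrahedral, so four ligands adopt the sterically favoured tetrahedral geometry.

tetrahedral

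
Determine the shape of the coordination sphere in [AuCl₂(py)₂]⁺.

Ligand charges: each chloride is −1; pyridine is neutral. With an overall charge of +1 the gold centre must be in the +3 oxidation state.
Au sits in group 11, so the d-electron count is 11 − 3 = 8.
With 4 monodentate ligands the coordination number is 4.
A 5d d⁸ ion has a large crystal-field splitting; square planar leaves the high-energy d_{x²−y²} orbital empty and maximises CFSE.

square planar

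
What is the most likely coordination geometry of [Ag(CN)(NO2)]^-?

Summing ligand charges against the −1 overall charge gives an oxidation state of +1 for silver.
Silver is a group-11 element; Ag(I) is therefore d¹⁰.
Coordination number: 2.
A d¹⁰ ion with only two ligands adopts a linear arrangement (sp hybridisation; no CFSE preference).

linear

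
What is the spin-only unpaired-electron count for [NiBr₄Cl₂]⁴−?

2 unpaired electrons

Ligand charges: each bromide is −1; each chloride is −1. With an overall charge of −4 the nickel centre must be in the +2 oxidation state.
Nickel is a group-10 element; Ni(II) is therefore d⁸.
In an octahedral field the d⁸ configuration is t₂g⁶e_g² (only one arrangement possible), giving 2 unpaired electrons.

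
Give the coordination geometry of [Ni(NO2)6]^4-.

octahedral

Each nitro (N-bound nitrite) is −1; balancing the −4 overall charge requires Ni(II).
Ni sits in group 10, so the d-electron count is 10 − 2 = 8.
With 6 monodentate ligands the coordination number is 6.
Six donors around a single metal centre give an octahedral coordination sphere.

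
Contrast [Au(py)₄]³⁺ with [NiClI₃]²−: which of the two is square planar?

For [Au(py)₄]³⁺: Summing ligand charges against the +3 overall charge gives an oxidation state of +3 for gold. Au sits in group 11, so the d-electron count is 11 − 3 = 8. A 5d d⁸ ion has a large crystal-field splitting; square planar leaves the high-energy d_{x²−y²} orbital empty and maximises CFSE. → square planar.
For [NiClI₃]²−: Each chloride is −1; each iodide is −1; balancing the −2 overall charge requires Ni(II). Ni sits in group 10, so the d-electron count is 10 − 2 = 8. Chloride and iodide are weak-field ligands. With weak-field ligands the CFSE gain from square planar is small, so a 3d d⁸ ion takes the sterically preferred tetrahedral geometry. → tetrahedral.

[Au(py)₄]³⁺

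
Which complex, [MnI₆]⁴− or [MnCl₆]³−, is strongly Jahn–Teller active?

[MnCl₆]³−

[MnI₆]⁴−: Each iodide is −1; balancing the −4 overall charge requires Mn(II). Group 7 minus oxidation state 2 gives a d⁵ configuration. Iodide is a weak-field ligand for a first-row metal, so the complex is high-spin. The d⁵ configuration leaves the e_g set evenly filled (or empty) — no strong Jahn–Teller driving force.
[MnCl₆]³−: Ligand charges: each chloride is −1. With an overall charge of −3 the manganese centre must be in the +3 oxidation state. Mn sits in group 7, so the d-electron count is 7 − 3 = 4. Chloride is a weak-field ligand for a first-row metal, so the complex is high-spin. The t₂g³e_g¹ (high-spin) configuration has an unevenly filled e_g set; the Jahn–Teller theorem predicts a tetragonal distortion (typically axial elongation) to lift the degeneracy.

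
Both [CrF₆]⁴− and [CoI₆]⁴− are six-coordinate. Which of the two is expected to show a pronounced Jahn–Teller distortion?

[CrF₆]⁴−: Summing ligand charges against the −4 overall charge gives an oxidation state of +2 for chromium. Cr sits in group 6, so the d-electron count is 6 − 2 = 4. Fluoride is a weak-field ligand for a first-row metal, so the complex is high-spin. The t₂g³e_g¹ (high-spin) configuration has an unevenly filled e_g set; the Jahn–Teller theorem predicts a tetragonal distortion (typically axial elongation) to lift the degeneracy.
[CoI₆]⁴−: Ligand charges: each iodide is −1. With an overall charge of −4 the cobalt centre must be in the +2 oxidation state. Co sits in group 9, so the d-electron count is 9 − 2 = 7. Iodide is a weak-field ligand for a first-row metal, so the complex is high-spin. The d⁷ configuration leaves the e_g set evenly filled (or empty) — no strong Jahn–Teller driving force.

[CrF₆]⁴−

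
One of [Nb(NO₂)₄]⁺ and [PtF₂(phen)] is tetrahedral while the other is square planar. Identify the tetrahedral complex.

For [Nb(NO₂)₄]⁺: Ligand charges: each nitro (N-bound nitrite) is −1. With an overall charge of +1 the niobium centre must be in the +5 oxidation state. Niobium is a group-5 element; Nb(V) is therefore d⁰. A d⁰ ion has no crystal-field stabilisation preference between square planar and tetrahedral, so four ligands adopt the sterically favoured tetrahedral geometry. → tetrahedral.
For [PtF₂(phen)]: Summing ligand charges against the 0 overall charge gives an oxidation state of +2 for platinum. Group 10 minus oxidation state 2 gives a d⁸ configuration. A 5d d⁸ ion has a large crystal-field splitting; square planar leaves the high-energy d_{x²−y²} orbital empty and maximises CFSE. → square planar.

[Nb(NO₂)₄]⁺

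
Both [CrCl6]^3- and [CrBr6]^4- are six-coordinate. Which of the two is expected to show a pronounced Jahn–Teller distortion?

[CrCl6]^3-: Ligand charges: each chloride is −1. With an overall charge of −3 the chromium centre must be in the +3 oxidation state. Cr sits in group 6, so the d-electron count is 6 − 3 = 3. The d³ configuration leaves the e_g set evenly filled (or empty) — no strong Jahn–Teller driving force.
[CrBr6]^4-: Each bromide is −1; balancing the −4 overall charge requires Cr(II). Group 6 minus oxidation state 2 gives a d⁴ configuration. Bromide is a weak-field ligand for a first-row metal, so the complex is high-spin. The t₂g³e_g¹ (high-spin) configuration has an unevenly filled e_g set; the Jahn–Teller theorem predicts a tetragonal distortion (typically axial elongation) to lift the degeneracy.

[CrBr6]^4-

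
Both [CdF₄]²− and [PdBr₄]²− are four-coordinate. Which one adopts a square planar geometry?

[PdBr₄]²−

For [CdF₄]²−: Ligand charges: each fluoride is −1. With an overall charge of −2 the cadmium centre must be in the +2 oxidation state. Group 12 minus oxidation state 2 gives a d¹⁰ configuration. A d¹⁰ ion has no crystal-field stabilisation preference between square planar and tetrahedral, so four ligands adopt the sterically favoured tetrahedral geometry. → tetrahedral.
For [PdBr₄]²−: Summing ligand charges against the −2 overall charge gives an oxidation state of +2 for palladium. Group 10 minus oxidation state 2 gives a d⁸ configuration. A 4d d⁸ ion has a large crystal-field splitting; square planar leaves the high-energy d_{x²−y²} orbital empty and maximises CFSE. → square planar.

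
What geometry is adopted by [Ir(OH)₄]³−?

Summing ligand charges against the −3 overall charge gives an oxidation state of +1 for iridium.
Iridium is a group-9 element; Ir(I) is therefore d⁸.
With 4 monodentate ligands the coordination number is 4.
A 5d d⁸ ion has a large crystal-field splitting; square planar leaves the high-energy d_{x²−y²} orbital empty and maximises CFSE.

square planar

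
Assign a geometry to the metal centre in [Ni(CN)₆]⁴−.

Each cyanide is −1; balancing the −4 overall charge requires Ni(II).
Group 10 minus oxidation state 2 gives a d⁸ configuration.
Coordination number: 6.
Six donors around a single metal centre give an octahedral coordination sphere.

octahedral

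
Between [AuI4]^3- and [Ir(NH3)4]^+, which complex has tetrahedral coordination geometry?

[AuI4]^3-

For [AuI4]^3-: Each iodide is −1; balancing the −3 overall charge requires Au(I). Gold is a group-11 element; Au(I) is therefore d¹⁰. A d¹⁰ ion has no crystal-field stabilisation preference between square planar and tetrahedral, so four ligands adopt the sterically favoured tetrahedral geometry. → tetrahedral.
For [Ir(NH3)4]^+: Summing ligand charges against the +1 overall charge gives an oxidation state of +1 for iridium. Ir sits in group 9, so the d-electron count is 9 − 1 = 8. A 5d d⁸ ion has a large crystal-field splitting; square planar leaves the high-energy d_{x²−y²} orbital empty and maximises CFSE. → square planar.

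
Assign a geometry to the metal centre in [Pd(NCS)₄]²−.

square planar

Each isothiocyanate is −1; balancing the −2 overall charge requires Pd(II).
Pd sits in group 10, so the d-electron count is 10 − 2 = 8.
With 4 monodentate ligands the coordination number is 4.
A 4d d⁸ ion has a large crystal-field splitting; square planar leaves the high-energy d_{x²−y²} orbital empty and maximises CFSE.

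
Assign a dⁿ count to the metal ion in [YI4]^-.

d0

Summing ligand charges against the −1 overall charge gives an oxidation state of +3 for yttrium.
Group 3 minus oxidation state 3 gives a d⁰ configuration.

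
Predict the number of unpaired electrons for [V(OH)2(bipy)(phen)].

Summing ligand charges against the 0 overall charge gives an oxidation state of +2 for vanadium.
Vanadium is a group-5 element; V(II) is therefore d³.
Counting donor atoms: 2×hydroxide (monodentate) → 2 donors; 1×2,2′-bipyridine (bidentate) → 2 donors; 1×1,10-phenanthroline (bidentate) → 2 donors. Coordination number = 6.
In an octahedral field the d³ configuration is t₂g³e_g⁰ (only one arrangement possible), giving 3 unpaired electrons.

3 unpaired electrons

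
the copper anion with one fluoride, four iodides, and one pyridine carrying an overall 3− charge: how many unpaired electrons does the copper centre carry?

Ligand charges: each fluoride is −1; each iodide is −1; pyridine is neutral. With an overall charge of −3 the copper centre must be in the +2 oxidation state.
Cu sits in group 11, so the d-electron count is 11 − 2 = 9.
In an octahedral field the d⁹ configuration is t₂g⁶e_g³ (only one arrangement possible), giving 1 unpaired electron.

1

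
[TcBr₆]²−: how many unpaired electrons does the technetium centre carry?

Ligand charges: each bromide is −1. With an overall charge of −2 the technetium centre must be in the +4 oxidation state.
Group 7 minus oxidation state 4 gives a d³ configuration.
In an octahedral field the d³ configuration is t₂g³e_g⁰ (only one arrangement possible), giving 3 unpaired electrons.

3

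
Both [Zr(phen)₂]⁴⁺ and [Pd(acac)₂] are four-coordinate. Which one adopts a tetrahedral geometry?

For [Zr(phen)₂]⁴⁺: Ligand charges: 1,10-phenanthroline is neutral. With an overall charge of +4 the zirconium centre must be in the +4 oxidation state. Zr sits in group 4, so the d-electron count is 4 − 4 = 0. A d⁰ ion has no crystal-field stabilisation preference between square planar and tetrahedral, so four ligands adopt the sterically favoured tetrahedral geometry. → tetrahedral.
For [Pd(acac)₂]: Each acetylacetonate is −1; balancing the 0 overall charge requires Pd(II). Group 10 minus oxidation state 2 gives a d⁸ configuration. A 4d d⁸ ion has a large crystal-field splitting; square planar leaves the high-energy d_{x²−y²} orbital empty and maximises CFSE. → square planar.

[Zr(phen)₂]⁴⁺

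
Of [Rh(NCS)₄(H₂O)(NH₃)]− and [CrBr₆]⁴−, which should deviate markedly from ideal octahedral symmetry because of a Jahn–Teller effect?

[CrBr₆]⁴−

[Rh(NCS)₄(H₂O)(NH₃)]−: Ligand charges: each isothiocyanate is −1; water is neutral; ammonia is neutral. With an overall charge of −1 the rhodium centre must be in the +3 oxidation state. Rh sits in group 9, so the d-electron count is 9 − 3 = 6. A 4d ion has a large Δₒ and is invariably low-spin. The d⁶ configuration leaves the e_g set evenly filled (or empty) — no strong Jahn–Teller driving force.
[CrBr₆]⁴−: Each bromide is −1; balancing the −4 overall charge requires Cr(II). Cr sits in group 6, so the d-electron count is 6 − 2 = 4. Bromide is a weak-field ligand for a first-row metal, so the complex is high-spin. The t₂g³e_g¹ (high-spin) configuration has an unevenly filled e_g set; the Jahn–Teller theorem predicts a tetragonal distortion (typically axial elongation) to lift the degeneracy.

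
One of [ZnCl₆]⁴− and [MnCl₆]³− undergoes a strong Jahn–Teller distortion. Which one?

[MnCl₆]³−

[ZnCl₆]⁴−: Ligand charges: each chloride is −1. With an overall charge of −4 the zinc centre must be in the +2 oxidation state. Zn sits in group 12, so the d-electron count is 12 − 2 = 10. The d¹⁰ configuration leaves the e_g set evenly filled (or empty) — no strong Jahn–Teller driving force.
[MnCl₆]³−: Each chloride is −1; balancing the −3 overall charge requires Mn(III). Group 7 minus oxidation state 3 gives a d⁴ configuration. Chloride is a weak-field ligand for a first-row metal, so the complex is high-spin. The t₂g³e_g¹ (high-spin) configuration has an unevenly filled e_g set; the Jahn–Teller theorem predicts a tetragonal distortion (typically axial elongation) to lift the degeneracy.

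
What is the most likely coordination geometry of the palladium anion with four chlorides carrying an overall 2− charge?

Each chloride is −1; balancing the −2 overall charge requires Pd(II).
Pd sits in group 10, so the d-electron count is 10 − 2 = 8.
With 4 monodentate ligands the coordination number is 4.
A 4d d⁸ ion has a large crystal-field splitting; square planar leaves the high-energy d_{x²−y²} orbital empty and maximises CFSE.

square planar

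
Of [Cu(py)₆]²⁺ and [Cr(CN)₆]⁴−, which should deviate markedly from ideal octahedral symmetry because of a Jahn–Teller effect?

[Cu(py)₆]²⁺: Pyridine is neutral; balancing the +2 overall charge requires Cu(II). Copper is a group-11 element; Cu(II) is therefore d⁹. The t₂g⁶e_g³ configuration has an unevenly filled e_g set; the Jahn–Teller theorem predicts a tetragonal distortion (typically axial elongation) to lift the degeneracy.
[Cr(CN)₆]⁴−: Summing ligand charges against the −4 overall charge gives an oxidation state of +2 for chromium. Chromium is a group-6 element; Cr(II) is therefore d⁴. Cyanide is a strong-field ligand (high in the spectrochemical series) for a first-row metal, so the complex is low-spin. The d⁴ configuration leaves the e_g set evenly filled (or empty) — no strong Jahn–Teller driving force.

[Cu(py)₆]²⁺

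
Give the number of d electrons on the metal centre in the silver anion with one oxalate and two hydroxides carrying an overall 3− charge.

d10

Ligand charges: each oxalate is −2; each hydroxide is −1. With an overall charge of −3 the silver centre must be in the +1 oxidation state.
Group 11 minus oxidation state 1 gives a d¹⁰ configuration.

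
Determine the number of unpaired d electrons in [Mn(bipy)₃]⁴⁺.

Summing ligand charges against the +4 overall charge gives an oxidation state of +4 for manganese.
Mn sits in group 7, so the d-electron count is 7 − 4 = 3.
Counting donor atoms: 3×2,2′-bipyridine (bidentate) → 6 donors. Coordination number = 6.
In an octahedral field the d³ configuration is t₂g³e_g⁰ (only one arrangement possible), giving 3 unpaired electrons.

3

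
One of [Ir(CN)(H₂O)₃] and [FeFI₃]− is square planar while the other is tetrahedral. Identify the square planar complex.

[Ir(CN)(H₂O)₃]

For [Ir(CN)(H₂O)₃]: Summing ligand charges against the 0 overall charge gives an oxidation state of +1 for iridium. Ir sits in group 9, so the d-electron count is 9 − 1 = 8. A 5d d⁸ ion has a large crystal-field splitting; square planar leaves the high-energy d_{x²−y²} orbital empty and maximises CFSE. → square planar.
For [FeFI₃]−: Summing ligand charges against the −1 overall charge gives an oxidation state of +3 for iron. Group 8 minus oxidation state 3 gives a d⁵ configuration. A high-spin d⁵ ion has zero CFSE in either geometry, so four ligands adopt the sterically favoured tetrahedral geometry. → tetrahedral.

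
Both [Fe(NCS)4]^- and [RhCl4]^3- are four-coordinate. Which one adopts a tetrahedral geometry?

[Fe(NCS)4]^-

For [Fe(NCS)4]^-: Each isothiocyanate is −1; balancing the −1 overall charge requires Fe(III). Group 8 minus oxidation state 3 gives a d⁵ configuration. A high-spin d⁵ ion has zero CFSE in either geometry, so four ligands adopt the sterically favoured tetrahedral geometry. → tetrahedral.
For [RhCl4]^3-: Summing ligand charges against the −3 overall charge gives an oxidation state of +1 for rhodium. Group 9 minus oxidation state 1 gives a d⁸ configuration. A 4d d⁸ ion has a large crystal-field splitting; square planar leaves the high-energy d_{x²−y²} orbital empty and maximises CFSE. → square planar.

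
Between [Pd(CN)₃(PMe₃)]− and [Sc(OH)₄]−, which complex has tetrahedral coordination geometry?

[Sc(OH)₄]−

For [Pd(CN)₃(PMe₃)]−: Ligand charges: each cyanide is −1; trimethylphosphine is neutral. With an overall charge of −1 the palladium centre must be in the +2 oxidation state. Pd sits in group 10, so the d-electron count is 10 − 2 = 8. A 4d d⁸ ion has a large crystal-field splitting; square planar leaves the high-energy d_{x²−y²} orbital empty and maximises CFSE. → square planar.
For [Sc(OH)₄]−: Each hydroxide is −1; balancing the −1 overall charge requires Sc(III). Scandium is a group-3 element; Sc(III) is therefore d⁰. A d⁰ ion has no crystal-field stabilisation preference between square planar and tetrahedral, so four ligands adopt the sterically favoured tetrahedral geometry. → tetrahedral.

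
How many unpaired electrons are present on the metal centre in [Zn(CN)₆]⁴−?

0

Each cyanide is −1; balancing the −4 overall charge requires Zn(II).
Zn sits in group 12, so the d-electron count is 12 − 2 = 10.
In an octahedral field the d¹⁰ configuration is t₂g⁶e_g⁴, giving 0 unpaired electrons.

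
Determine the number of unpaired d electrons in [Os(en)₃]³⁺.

Summing ligand charges against the +3 overall charge gives an oxidation state of +3 for osmium.
Osmium is a group-8 element; Os(III) is therefore d⁵.
Counting donor atoms: 3×ethylenediamine (bidentate) → 6 donors. Coordination number = 6.
The spin state decides the count: a 5d ion has a large Δₒ and is invariably low-spin.
An octahedral low-spin d⁵ ion is t₂g⁵e_g⁰, giving 1 unpaired electron.

1 unpaired electron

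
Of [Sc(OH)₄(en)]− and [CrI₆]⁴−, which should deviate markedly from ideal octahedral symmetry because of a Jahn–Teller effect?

[CrI₆]⁴−

[Sc(OH)₄(en)]−: Summing ligand charges against the −1 overall charge gives an oxidation state of +3 for scandium. Sc sits in group 3, so the d-electron count is 3 − 3 = 0. The d⁰ configuration leaves the e_g set evenly filled (or empty) — no strong Jahn–Teller driving force.
[CrI₆]⁴−: Summing ligand charges against the −4 overall charge gives an oxidation state of +2 for chromium. Chromium is a group-6 element; Cr(II) is therefore d⁴. Iodide is a weak-field ligand for a first-row metal, so the complex is high-spin. The t₂g³e_g¹ (high-spin) configuration has an unevenly filled e_g set; the Jahn–Teller theorem predicts a tetragonal distortion (typically axial elongation) to lift the degeneracy.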